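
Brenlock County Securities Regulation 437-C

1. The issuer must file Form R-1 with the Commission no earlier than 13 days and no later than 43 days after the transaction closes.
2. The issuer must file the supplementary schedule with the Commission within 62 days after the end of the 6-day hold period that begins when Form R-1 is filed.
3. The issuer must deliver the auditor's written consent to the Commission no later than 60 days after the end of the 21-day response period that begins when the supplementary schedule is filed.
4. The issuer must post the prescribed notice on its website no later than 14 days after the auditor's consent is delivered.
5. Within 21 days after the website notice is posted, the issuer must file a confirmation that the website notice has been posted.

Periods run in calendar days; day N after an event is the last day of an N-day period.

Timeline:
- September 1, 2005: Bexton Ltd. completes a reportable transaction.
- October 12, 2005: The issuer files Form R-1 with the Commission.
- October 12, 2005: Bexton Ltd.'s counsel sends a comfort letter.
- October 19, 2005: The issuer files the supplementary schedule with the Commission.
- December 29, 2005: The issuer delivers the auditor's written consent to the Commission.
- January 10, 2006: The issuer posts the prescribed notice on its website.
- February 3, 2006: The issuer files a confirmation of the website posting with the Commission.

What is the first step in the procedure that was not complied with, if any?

Step 5

(1) the permitted window runs from September 1, 2005 + 13 = September 14, 2005 to September 1, 2005 + 43 = October 14, 2005; October 12, 2005 falls inside that range.
(2) due by October 18, 2005 + 62 days = December 19, 2005; done October 19, 2005 — timely.
(3) due by November 9, 2005 + 60 days = January 8, 2006; completed December 29, 2005, before the deadline.
(4) due by December 29, 2005 + 14 days = January 12, 2006; completed January 10, 2006, before the deadline.
(5) due by January 10, 2006 + 21 days = January 31, 2006; done February 3, 2006 — 3 days late.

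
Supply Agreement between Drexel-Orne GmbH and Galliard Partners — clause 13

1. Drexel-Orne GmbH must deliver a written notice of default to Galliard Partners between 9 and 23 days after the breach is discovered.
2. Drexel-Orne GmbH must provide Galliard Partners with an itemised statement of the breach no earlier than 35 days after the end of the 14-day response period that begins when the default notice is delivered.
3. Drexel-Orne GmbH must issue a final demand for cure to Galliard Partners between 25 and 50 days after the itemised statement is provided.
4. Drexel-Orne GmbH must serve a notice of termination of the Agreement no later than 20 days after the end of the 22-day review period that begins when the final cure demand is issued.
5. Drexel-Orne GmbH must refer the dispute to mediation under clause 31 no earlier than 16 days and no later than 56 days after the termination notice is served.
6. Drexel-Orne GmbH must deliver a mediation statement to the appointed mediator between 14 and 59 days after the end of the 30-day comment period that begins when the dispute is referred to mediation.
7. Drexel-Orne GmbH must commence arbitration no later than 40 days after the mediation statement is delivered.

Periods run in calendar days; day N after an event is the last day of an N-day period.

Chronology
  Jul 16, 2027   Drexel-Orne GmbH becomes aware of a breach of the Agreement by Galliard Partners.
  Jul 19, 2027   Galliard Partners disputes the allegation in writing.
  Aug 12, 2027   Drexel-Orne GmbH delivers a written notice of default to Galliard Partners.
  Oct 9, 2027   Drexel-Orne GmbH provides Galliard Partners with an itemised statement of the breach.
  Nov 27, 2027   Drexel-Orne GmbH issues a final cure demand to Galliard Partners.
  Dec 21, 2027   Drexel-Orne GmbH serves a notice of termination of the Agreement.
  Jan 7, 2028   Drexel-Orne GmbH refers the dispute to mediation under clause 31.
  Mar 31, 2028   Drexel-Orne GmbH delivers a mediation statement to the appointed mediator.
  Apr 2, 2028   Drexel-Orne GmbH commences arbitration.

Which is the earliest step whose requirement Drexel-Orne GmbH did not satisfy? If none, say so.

Step 1: the window is 9–23 days after Jul 16, 2027 (when the breach is discovered), so Jul 25, 2027 through Aug 8, 2027; Aug 12, 2027 is 4 days past the end of the window.
That is the first point of non-compliance.

Step 1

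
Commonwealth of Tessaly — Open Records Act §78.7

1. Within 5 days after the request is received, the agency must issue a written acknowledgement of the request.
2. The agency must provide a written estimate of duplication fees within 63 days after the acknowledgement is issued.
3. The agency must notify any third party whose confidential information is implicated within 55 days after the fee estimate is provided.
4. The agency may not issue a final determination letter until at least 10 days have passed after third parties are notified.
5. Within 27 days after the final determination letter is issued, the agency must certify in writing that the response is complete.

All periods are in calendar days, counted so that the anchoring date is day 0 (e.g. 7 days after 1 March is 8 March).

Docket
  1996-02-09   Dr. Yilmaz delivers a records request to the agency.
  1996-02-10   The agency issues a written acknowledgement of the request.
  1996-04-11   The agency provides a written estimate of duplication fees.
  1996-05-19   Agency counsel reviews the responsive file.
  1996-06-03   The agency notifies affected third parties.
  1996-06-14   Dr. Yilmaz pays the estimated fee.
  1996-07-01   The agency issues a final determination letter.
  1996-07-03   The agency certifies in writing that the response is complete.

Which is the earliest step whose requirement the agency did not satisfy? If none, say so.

Step 1 — counting 5 days from 1996-02-09 (when the request is received) gives a deadline of 1996-02-14; 1996-02-10 is within that limit.
Step 2 — counting 63 days from 1996-02-10 (when the acknowledgement is issued) gives a deadline of 1996-04-13; 1996-04-11 is within that limit.
Step 3 — counting 55 days from 1996-04-11 (when the fee estimate is provided) gives a deadline of 1996-06-05; completed 1996-06-03, before the deadline.
Step 4 — must wait 10 days from 1996-06-03 (when third parties are notified), so not before 1996-06-13; done 1996-07-01 — permitted.
Step 5 — counting 27 days from 1996-07-01 (when the final determination letter is issued) gives a deadline of 1996-07-28; 1996-07-03 is within that limit.

None — every step was satisfied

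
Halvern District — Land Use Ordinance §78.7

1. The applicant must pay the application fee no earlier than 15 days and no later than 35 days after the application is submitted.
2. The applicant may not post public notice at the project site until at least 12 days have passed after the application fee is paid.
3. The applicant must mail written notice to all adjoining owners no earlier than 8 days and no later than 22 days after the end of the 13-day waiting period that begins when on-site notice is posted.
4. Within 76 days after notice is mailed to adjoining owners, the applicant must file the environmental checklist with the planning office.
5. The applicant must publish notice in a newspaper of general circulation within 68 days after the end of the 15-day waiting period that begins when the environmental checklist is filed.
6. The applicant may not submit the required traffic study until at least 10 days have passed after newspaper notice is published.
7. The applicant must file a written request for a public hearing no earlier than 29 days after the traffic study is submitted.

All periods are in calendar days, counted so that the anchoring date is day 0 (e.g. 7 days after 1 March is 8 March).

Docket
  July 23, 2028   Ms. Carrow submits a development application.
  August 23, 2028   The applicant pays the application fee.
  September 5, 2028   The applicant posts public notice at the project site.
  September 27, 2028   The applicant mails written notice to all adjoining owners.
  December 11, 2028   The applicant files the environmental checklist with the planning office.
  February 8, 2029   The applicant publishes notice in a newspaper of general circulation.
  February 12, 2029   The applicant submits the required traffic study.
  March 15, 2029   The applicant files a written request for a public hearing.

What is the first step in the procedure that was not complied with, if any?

Step 1: the window is 15–35 days after July 23, 2028 (when the application is submitted), so August 7, 2028 through August 27, 2028; done August 23, 2028, which is between those dates.
Step 2: the earliest permitted date is 12 days after August 23, 2028 (when the application fee is paid), i.e. September 4, 2028; done September 5, 2028, after the minimum wait.
Step 3: the window is 8–22 days after September 18, 2028 (end of the 13-day waiting period, which began when on-site notice is posted on September 5, 2028), so September 26, 2028 through October 10, 2028; done September 27, 2028 — within the window.
Step 4: 76 days after September 27, 2028 (when notice is mailed to adjoining owners) is December 12, 2028; done December 11, 2028 — timely.
Step 5: 68 days after December 26, 2028 (end of the 15-day waiting period, which began when the environmental checklist is filed on December 11, 2028) is March 4, 2029; done February 8, 2029 — timely.
Step 6: the earliest permitted date is 10 days after February 8, 2029 (when newspaper notice is published), i.e. February 18, 2029; done February 12, 2029 — 6 days too early.

Step 6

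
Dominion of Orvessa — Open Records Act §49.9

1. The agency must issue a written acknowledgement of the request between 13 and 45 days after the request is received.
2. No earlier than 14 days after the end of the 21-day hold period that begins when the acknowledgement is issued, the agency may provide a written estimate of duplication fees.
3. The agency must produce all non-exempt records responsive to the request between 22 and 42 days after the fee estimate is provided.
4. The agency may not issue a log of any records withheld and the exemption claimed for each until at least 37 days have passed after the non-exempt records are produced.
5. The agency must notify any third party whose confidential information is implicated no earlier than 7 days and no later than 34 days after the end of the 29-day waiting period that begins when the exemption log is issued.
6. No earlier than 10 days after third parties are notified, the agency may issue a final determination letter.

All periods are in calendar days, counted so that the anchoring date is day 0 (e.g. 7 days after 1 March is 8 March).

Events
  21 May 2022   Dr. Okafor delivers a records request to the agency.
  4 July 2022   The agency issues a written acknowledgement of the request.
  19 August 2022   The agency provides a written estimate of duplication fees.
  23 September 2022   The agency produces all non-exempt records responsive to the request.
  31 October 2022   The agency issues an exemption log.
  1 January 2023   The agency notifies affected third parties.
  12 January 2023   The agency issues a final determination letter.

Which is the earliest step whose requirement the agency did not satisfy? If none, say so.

Step 1 — 13 and 45 days from 21 May 2022 (when the request is received) are 3 June 2022 and 5 July 2022 respectively; 4 July 2022 falls inside that range.
Step 2 — must wait 14 days from 25 July 2022 (end of the 21-day hold period, which began when the acknowledgement is issued on 4 July 2022), so not before 8 August 2022; done 19 August 2022 — permitted.
Step 3 — 22 and 42 days from 19 August 2022 (when the fee estimate is provided) are 10 September 2022 and 30 September 2022 respectively; done 23 September 2022 — within the window.
Step 4 — must wait 37 days from 23 September 2022 (when the non-exempt records are produced), so not before 30 October 2022; done 31 October 2022, after the minimum wait.
Step 5 — 7 and 34 days from 29 November 2022 (end of the 29-day waiting period, which began when the exemption log is issued on 31 October 2022) are 6 December 2022 and 2 January 2023 respectively; done 1 January 2023 — within the window.
Step 6 — must wait 10 days from 1 January 2023 (when third parties are notified), so not before 11 January 2023; done 12 January 2023, after the minimum wait.

None — every step was satisfied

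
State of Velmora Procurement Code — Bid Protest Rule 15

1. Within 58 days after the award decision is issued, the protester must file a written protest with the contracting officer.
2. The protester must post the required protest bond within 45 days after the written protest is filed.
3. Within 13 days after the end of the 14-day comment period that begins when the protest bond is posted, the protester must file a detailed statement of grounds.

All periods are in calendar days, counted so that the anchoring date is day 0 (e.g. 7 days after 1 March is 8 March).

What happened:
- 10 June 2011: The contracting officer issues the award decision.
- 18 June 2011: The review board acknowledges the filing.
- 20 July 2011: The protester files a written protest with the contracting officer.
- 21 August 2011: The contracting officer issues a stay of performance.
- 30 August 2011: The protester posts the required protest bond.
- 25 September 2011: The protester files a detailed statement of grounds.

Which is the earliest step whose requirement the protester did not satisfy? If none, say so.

None — every step was satisfied

Step 1: 58 days after 10 June 2011 (when the award decision is issued) is 7 August 2011; 20 July 2011 is within that limit.
Step 2: 45 days after 20 July 2011 (when the written protest is filed) is 3 September 2011; done 30 August 2011 — timely.
Step 3: 13 days after 13 September 2011 (end of the 14-day comment period, which began when the protest bond is posted on 30 August 2011) is 26 September 2011; 25 September 2011 is within that limit.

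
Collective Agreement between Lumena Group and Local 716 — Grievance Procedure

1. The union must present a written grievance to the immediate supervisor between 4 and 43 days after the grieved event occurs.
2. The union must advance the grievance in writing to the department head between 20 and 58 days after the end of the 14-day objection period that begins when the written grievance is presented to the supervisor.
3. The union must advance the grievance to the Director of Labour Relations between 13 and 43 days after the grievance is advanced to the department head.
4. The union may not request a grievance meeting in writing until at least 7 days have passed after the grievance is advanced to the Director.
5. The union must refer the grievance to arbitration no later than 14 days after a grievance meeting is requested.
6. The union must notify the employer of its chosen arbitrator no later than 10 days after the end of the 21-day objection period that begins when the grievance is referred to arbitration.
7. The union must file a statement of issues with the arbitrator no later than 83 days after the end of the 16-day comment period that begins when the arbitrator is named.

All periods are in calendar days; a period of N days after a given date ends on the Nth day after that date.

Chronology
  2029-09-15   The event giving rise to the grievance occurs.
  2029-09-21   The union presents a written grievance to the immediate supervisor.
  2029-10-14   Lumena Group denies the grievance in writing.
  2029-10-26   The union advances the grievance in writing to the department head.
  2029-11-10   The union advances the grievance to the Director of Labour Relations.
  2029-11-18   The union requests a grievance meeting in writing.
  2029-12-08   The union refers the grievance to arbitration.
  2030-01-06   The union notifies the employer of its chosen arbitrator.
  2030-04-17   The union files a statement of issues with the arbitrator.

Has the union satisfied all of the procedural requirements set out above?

(1) the permitted window runs from 2029-09-15 + 4 = 2029-09-19 to 2029-09-15 + 43 = 2029-10-28; 2029-09-21 falls inside that range.
(2) the permitted window runs from 2029-10-05 + 20 = 2029-10-25 to 2029-10-05 + 58 = 2029-12-02; done 2029-10-26, which is between those dates.
(3) the permitted window runs from 2029-10-26 + 13 = 2029-11-08 to 2029-10-26 + 43 = 2029-12-08; 2029-11-10 falls inside that range.
(4) permitted from 2029-11-10 + 7 days = 2029-11-17 onward; 2029-11-18 is on or after that date.
(5) due by 2029-11-18 + 14 days = 2029-12-02; not done until 2029-12-08, 6 days after the deadline.

No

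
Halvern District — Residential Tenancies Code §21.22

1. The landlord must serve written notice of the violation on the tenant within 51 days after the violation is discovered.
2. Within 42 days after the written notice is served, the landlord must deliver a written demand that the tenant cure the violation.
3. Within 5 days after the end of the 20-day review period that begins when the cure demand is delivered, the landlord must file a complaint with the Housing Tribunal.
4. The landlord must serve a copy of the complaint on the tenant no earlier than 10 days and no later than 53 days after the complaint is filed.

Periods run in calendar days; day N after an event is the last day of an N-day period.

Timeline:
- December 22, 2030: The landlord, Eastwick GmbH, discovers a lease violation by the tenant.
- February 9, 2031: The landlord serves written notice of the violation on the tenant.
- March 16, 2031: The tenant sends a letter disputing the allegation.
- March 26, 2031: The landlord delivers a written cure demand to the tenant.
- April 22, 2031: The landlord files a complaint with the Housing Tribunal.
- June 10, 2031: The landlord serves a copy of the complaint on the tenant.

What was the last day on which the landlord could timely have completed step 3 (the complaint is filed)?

The cure demand is delivered on March 26, 2031; the 20-day review period therefore ends April 15, 2031, and step 3 runs from that date. 5 days after April 15, 2031 is April 20, 2031.

April 20, 2031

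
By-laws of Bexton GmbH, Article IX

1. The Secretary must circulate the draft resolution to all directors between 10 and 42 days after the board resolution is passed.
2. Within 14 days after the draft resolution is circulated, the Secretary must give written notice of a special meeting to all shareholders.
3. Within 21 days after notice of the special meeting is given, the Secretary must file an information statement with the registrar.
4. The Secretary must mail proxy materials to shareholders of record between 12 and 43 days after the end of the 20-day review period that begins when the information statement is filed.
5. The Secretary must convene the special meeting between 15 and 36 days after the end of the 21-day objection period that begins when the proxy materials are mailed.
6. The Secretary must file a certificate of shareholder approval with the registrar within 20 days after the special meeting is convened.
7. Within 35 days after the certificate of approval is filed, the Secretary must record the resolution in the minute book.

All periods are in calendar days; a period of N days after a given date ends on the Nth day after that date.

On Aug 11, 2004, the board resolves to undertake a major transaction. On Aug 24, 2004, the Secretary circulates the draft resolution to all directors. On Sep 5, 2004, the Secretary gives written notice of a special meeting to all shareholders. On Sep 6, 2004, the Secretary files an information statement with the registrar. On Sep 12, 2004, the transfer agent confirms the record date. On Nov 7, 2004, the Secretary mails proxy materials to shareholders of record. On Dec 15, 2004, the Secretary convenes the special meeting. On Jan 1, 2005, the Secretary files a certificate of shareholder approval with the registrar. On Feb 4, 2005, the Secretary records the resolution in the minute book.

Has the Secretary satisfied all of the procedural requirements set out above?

(1) the permitted window runs from Aug 11, 2004 + 10 = Aug 21, 2004 to Aug 11, 2004 + 42 = Sep 22, 2004; Aug 24, 2004 falls inside that range.
(2) due by Aug 24, 2004 + 14 days = Sep 7, 2004; done Sep 5, 2004 — timely.
(3) due by Sep 5, 2004 + 21 days = Sep 26, 2004; completed Sep 6, 2004, before the deadline.
(4) the permitted window runs from Sep 26, 2004 + 12 = Oct 8, 2004 to Sep 26, 2004 + 43 = Nov 8, 2004; done Nov 7, 2004 — within the window.
(5) the permitted window runs from Nov 28, 2004 + 15 = Dec 13, 2004 to Nov 28, 2004 + 36 = Jan 3, 2005; done Dec 15, 2004, which is between those dates.
(6) due by Dec 15, 2004 + 20 days = Jan 4, 2005; Jan 1, 2005 is within that limit.
(7) due by Jan 1, 2005 + 35 days = Feb 5, 2005; Feb 4, 2005 is within that limit.

Yes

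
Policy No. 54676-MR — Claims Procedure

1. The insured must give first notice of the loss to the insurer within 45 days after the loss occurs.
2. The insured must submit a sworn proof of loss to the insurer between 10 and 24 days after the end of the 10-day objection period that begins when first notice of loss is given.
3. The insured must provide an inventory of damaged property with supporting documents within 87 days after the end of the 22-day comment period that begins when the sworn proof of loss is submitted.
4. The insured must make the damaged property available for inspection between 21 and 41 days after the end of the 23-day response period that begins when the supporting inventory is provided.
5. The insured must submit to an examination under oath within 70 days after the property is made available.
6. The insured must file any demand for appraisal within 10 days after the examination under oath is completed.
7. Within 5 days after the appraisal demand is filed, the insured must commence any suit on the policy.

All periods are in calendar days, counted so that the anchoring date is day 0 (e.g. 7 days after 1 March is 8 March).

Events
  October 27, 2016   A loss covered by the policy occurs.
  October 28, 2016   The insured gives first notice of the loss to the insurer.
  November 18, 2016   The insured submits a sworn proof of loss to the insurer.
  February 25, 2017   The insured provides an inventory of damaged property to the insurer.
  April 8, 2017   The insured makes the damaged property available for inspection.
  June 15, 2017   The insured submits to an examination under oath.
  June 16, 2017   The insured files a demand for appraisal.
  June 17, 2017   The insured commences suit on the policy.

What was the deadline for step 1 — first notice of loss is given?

December 11, 2016

Step 1 runs from October 27, 2016, when the loss occurs. 45 days after October 27, 2016 is December 11, 2016.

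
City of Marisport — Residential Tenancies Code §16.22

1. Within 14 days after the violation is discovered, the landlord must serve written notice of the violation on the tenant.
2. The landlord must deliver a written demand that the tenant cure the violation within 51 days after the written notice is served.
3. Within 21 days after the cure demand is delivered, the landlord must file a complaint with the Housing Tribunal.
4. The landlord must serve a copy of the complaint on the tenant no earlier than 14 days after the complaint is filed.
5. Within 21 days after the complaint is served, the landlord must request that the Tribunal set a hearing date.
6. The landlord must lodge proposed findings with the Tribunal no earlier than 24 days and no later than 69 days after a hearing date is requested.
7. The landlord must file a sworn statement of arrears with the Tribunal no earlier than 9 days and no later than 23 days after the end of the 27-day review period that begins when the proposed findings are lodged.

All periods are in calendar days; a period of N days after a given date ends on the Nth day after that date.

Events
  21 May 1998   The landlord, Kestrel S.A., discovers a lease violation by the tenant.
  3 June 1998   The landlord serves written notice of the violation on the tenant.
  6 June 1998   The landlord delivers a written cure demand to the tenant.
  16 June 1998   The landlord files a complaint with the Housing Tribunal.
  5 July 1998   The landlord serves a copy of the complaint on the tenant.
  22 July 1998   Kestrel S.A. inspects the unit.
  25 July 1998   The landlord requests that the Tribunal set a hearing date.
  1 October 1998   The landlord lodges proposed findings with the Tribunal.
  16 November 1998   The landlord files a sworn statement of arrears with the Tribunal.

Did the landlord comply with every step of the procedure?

(1) due by 21 May 1998 + 14 days = 4 June 1998; completed 3 June 1998, before the deadline.
(2) due by 3 June 1998 + 51 days = 24 July 1998; completed 6 June 1998, before the deadline.
(3) due by 6 June 1998 + 21 days = 27 June 1998; done 16 June 1998 — timely.
(4) permitted from 16 June 1998 + 14 days = 30 June 1998 onward; 5 July 1998 is on or after that date.
(5) due by 5 July 1998 + 21 days = 26 July 1998; 25 July 1998 is within that limit.
(6) the permitted window runs from 25 July 1998 + 24 = 18 August 1998 to 25 July 1998 + 69 = 2 October 1998; done 1 October 1998 — within the window.
(7) the permitted window runs from 28 October 1998 + 9 = 6 November 1998 to 28 October 1998 + 23 = 20 November 1998; done 16 November 1998 — within the window.

Yes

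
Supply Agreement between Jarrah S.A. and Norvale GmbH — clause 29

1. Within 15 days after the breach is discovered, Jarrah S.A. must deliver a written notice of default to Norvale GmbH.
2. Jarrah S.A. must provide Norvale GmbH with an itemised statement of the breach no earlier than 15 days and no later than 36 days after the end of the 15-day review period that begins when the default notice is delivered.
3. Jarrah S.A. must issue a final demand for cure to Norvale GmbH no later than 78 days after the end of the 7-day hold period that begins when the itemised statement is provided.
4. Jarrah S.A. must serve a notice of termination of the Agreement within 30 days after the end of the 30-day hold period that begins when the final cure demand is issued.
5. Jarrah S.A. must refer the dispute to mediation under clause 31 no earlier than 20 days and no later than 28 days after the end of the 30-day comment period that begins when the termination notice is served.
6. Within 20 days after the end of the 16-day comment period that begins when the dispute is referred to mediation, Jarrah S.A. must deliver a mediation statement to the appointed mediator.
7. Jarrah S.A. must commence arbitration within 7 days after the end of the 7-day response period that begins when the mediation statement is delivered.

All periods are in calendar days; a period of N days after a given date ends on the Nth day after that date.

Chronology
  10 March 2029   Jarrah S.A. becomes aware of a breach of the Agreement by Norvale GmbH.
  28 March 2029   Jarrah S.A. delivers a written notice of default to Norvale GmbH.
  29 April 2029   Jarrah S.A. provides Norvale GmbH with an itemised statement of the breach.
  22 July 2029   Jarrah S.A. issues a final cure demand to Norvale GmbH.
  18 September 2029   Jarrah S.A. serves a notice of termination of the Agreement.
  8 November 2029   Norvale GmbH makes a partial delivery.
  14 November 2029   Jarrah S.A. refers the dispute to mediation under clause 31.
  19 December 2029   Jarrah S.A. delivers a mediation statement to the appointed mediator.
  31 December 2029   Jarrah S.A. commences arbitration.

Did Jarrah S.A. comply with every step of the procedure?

No

Step 1: 15 days after 10 March 2029 (when the breach is discovered) is 25 March 2029; 28 March 2029 misses that deadline by 3 days.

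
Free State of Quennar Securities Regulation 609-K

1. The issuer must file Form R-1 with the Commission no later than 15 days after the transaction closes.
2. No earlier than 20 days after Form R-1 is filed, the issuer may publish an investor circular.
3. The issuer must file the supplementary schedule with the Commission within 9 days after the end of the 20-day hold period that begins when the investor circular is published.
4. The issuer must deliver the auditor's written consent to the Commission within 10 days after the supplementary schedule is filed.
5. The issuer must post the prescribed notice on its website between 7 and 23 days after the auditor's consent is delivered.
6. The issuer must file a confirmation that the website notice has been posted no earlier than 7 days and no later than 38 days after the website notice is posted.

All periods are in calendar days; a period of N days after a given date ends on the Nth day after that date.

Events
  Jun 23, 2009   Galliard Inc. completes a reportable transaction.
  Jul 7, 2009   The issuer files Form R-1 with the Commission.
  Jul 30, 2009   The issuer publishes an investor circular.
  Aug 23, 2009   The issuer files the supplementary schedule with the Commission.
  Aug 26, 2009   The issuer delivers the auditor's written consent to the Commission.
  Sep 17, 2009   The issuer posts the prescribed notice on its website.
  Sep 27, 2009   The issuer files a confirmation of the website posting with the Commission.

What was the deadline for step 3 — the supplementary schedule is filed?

Aug 28, 2009

The investor circular is published on Jul 30, 2009; the 20-day hold period therefore ends Aug 19, 2009, and step 3 runs from that date. 9 days after Aug 19, 2009 is Aug 28, 2009.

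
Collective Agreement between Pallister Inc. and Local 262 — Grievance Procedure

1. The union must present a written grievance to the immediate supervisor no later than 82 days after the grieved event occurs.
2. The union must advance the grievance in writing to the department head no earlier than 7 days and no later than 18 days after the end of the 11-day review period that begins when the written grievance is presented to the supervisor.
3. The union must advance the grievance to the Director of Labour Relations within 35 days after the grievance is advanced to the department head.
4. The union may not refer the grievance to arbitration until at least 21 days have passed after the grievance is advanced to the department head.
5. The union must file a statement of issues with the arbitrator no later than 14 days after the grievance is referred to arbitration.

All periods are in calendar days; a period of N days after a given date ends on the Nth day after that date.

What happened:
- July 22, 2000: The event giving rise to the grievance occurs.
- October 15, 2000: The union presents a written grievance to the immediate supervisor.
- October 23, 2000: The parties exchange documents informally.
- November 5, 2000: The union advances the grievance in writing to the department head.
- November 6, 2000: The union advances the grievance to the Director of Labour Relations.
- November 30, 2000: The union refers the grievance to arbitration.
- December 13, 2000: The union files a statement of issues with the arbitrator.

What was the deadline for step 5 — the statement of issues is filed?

Step 5 runs from November 30, 2000, when the grievance is referred to arbitration. 14 days after November 30, 2000 is December 14, 2000.

December 14, 2000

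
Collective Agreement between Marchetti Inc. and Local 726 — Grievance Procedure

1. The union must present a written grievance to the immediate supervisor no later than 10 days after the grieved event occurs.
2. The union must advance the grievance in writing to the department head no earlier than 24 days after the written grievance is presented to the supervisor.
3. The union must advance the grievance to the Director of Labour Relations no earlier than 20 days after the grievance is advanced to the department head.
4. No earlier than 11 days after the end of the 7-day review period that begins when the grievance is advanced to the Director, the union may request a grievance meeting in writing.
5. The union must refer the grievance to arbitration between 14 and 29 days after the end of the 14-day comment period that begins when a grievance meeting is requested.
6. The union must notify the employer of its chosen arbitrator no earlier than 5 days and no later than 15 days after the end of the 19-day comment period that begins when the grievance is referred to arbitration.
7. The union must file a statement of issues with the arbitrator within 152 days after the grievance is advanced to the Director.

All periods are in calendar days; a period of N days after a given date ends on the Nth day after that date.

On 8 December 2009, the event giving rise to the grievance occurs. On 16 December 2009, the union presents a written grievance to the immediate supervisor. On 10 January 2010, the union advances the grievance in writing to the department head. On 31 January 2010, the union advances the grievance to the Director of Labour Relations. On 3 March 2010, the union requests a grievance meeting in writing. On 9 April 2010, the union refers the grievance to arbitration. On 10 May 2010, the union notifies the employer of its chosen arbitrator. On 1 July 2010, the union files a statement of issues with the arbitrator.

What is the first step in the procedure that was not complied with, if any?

None — every step was satisfied

(1) due by 8 December 2009 + 10 days = 18 December 2009; completed 16 December 2009, before the deadline.
(2) permitted from 16 December 2009 + 24 days = 9 January 2010 onward; done 10 January 2010 — permitted.
(3) permitted from 10 January 2010 + 20 days = 30 January 2010 onward; done 31 January 2010 — permitted.
(4) permitted from 7 February 2010 + 11 days = 18 February 2010 onward; 3 March 2010 is on or after that date.
(5) the permitted window runs from 17 March 2010 + 14 = 31 March 2010 to 17 March 2010 + 29 = 15 April 2010; 9 April 2010 falls inside that range.
(6) the permitted window runs from 28 April 2010 + 5 = 3 May 2010 to 28 April 2010 + 15 = 13 May 2010; done 10 May 2010 — within the window.
(7) due by 31 January 2010 + 152 days = 2 July 2010; 1 July 2010 is within that limit.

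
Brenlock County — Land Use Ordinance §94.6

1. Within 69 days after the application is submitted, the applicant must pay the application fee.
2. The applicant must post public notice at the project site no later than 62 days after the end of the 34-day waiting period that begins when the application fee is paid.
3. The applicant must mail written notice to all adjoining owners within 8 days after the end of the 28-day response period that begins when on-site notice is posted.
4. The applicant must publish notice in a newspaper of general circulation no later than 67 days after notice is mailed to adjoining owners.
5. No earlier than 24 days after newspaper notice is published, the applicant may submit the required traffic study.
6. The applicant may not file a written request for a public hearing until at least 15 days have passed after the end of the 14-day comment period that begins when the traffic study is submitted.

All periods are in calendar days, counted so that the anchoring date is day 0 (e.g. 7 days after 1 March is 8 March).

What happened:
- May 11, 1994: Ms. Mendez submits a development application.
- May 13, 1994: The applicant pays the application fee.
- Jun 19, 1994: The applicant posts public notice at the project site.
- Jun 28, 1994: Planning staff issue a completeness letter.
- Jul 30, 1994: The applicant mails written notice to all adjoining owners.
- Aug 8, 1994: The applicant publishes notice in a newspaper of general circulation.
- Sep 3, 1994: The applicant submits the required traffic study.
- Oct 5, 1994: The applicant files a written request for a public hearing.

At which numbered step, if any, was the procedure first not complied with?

Step 3

Step 1: 69 days after May 11, 1994 (when the application is submitted) is Jul 19, 1994; done May 13, 1994 — timely.
Step 2: 62 days after Jun 16, 1994 (end of the 34-day waiting period, which began when the application fee is paid on May 13, 1994) is Aug 17, 1994; completed Jun 19, 1994, before the deadline.
Step 3: 8 days after Jul 17, 1994 (end of the 28-day response period, which began when on-site notice is posted on Jun 19, 1994) is Jul 25, 1994; done Jul 30, 1994 — 5 days late.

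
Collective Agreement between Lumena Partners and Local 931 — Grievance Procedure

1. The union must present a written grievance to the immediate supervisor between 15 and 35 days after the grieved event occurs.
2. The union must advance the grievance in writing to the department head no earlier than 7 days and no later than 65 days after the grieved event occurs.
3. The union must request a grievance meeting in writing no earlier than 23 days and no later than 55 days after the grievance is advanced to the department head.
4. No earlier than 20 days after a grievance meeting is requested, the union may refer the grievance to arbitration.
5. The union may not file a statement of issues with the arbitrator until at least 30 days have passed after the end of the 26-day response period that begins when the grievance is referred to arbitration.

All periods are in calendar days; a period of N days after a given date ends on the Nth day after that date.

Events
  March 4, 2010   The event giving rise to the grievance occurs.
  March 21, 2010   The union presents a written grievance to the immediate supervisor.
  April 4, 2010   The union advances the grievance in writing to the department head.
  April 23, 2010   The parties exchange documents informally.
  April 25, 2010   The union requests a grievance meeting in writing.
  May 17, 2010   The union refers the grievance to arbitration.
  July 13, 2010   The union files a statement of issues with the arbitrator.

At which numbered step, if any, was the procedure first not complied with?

Step 1: the window is 15–35 days after March 4, 2010 (when the grieved event occurs), so March 19, 2010 through April 8, 2010; done March 21, 2010, which is between those dates.
Step 2: the window is 7–65 days after March 4, 2010 (when the grieved event occurs), so March 11, 2010 through May 8, 2010; done April 4, 2010, which is between those dates.
Step 3: the window is 23–55 days after April 4, 2010 (when the grievance is advanced to the department head), so April 27, 2010 through May 29, 2010; done April 25, 2010 — 2 days before the window opened.
Later steps need not be reached.

Step 3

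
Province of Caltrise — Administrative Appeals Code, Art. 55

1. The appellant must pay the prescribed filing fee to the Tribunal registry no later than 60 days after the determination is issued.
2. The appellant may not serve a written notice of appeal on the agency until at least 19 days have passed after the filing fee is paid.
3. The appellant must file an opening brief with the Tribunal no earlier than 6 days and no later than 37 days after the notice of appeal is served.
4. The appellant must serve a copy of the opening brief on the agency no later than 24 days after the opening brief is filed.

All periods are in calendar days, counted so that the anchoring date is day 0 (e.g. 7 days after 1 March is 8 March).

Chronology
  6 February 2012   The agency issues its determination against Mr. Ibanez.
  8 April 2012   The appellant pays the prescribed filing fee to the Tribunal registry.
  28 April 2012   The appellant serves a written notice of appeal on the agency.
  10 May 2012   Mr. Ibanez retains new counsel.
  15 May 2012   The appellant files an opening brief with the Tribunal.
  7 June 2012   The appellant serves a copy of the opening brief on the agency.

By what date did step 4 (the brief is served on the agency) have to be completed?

8 June 2012

Step 4 runs from 15 May 2012, when the opening brief is filed. 24 days after 15 May 2012 is 8 June 2012.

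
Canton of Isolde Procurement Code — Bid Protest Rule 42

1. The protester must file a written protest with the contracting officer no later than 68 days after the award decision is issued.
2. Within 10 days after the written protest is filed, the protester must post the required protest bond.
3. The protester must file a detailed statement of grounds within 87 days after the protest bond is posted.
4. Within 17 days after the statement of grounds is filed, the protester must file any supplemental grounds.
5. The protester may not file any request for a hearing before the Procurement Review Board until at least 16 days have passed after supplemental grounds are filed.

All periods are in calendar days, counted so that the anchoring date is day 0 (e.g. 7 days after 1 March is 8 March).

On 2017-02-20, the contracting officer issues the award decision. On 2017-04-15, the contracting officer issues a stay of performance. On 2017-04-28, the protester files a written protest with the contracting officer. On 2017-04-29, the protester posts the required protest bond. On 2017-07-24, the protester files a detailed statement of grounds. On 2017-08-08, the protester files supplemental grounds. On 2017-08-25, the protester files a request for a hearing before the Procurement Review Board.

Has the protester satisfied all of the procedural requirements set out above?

(1) due by 2017-02-20 + 68 days = 2017-04-29; done 2017-04-28 — timely.
(2) due by 2017-04-28 + 10 days = 2017-05-08; done 2017-04-29 — timely.
(3) due by 2017-04-29 + 87 days = 2017-07-25; completed 2017-07-24, before the deadline.
(4) due by 2017-07-24 + 17 days = 2017-08-10; done 2017-08-08 — timely.
(5) permitted from 2017-08-08 + 16 days = 2017-08-24 onward; 2017-08-25 is on or after that date.

Yes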